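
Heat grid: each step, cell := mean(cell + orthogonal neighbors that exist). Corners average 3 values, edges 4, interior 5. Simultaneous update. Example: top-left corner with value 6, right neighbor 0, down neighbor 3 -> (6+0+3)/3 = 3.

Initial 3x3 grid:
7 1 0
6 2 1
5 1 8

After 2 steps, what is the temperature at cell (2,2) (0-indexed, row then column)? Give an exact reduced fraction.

Step 1: cell (2,2) = 10/3
Step 2: cell (2,2) = 121/36
Full grid after step 2:
  73/18 301/120 71/36
  119/30 329/100 179/80
  13/3 203/60 121/36

Answer: 121/36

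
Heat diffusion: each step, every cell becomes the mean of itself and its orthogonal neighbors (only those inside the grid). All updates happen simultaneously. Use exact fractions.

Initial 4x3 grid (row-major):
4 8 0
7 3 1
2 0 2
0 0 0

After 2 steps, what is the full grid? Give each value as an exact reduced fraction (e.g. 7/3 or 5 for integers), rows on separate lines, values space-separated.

After step 1:
  19/3 15/4 3
  4 19/5 3/2
  9/4 7/5 3/4
  2/3 0 2/3
After step 2:
  169/36 1013/240 11/4
  983/240 289/100 181/80
  499/240 41/25 259/240
  35/36 41/60 17/36

Answer: 169/36 1013/240 11/4
983/240 289/100 181/80
499/240 41/25 259/240
35/36 41/60 17/36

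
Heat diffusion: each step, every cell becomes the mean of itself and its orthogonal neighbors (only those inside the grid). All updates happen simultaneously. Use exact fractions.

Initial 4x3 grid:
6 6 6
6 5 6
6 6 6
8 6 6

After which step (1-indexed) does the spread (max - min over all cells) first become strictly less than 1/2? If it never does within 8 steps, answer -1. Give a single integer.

Answer: 3

Derivation:
Step 1: max=20/3, min=23/4, spread=11/12
Step 2: max=59/9, min=577/100, spread=707/900
Step 3: max=13663/2160, min=27989/4800, spread=21359/43200
  -> spread < 1/2 first at step 3
Step 4: max=203183/32400, min=252649/43200, spread=10957/25920
Step 5: max=24089309/3888000, min=15250781/2592000, spread=97051/311040
Step 6: max=1437869281/233280000, min=917195179/155520000, spread=4966121/18662400
Step 7: max=85807799579/13996800000, min=55255899761/9331200000, spread=46783199/223948800
Step 8: max=5131671854761/839808000000, min=3324084989299/559872000000, spread=2328709933/13436928000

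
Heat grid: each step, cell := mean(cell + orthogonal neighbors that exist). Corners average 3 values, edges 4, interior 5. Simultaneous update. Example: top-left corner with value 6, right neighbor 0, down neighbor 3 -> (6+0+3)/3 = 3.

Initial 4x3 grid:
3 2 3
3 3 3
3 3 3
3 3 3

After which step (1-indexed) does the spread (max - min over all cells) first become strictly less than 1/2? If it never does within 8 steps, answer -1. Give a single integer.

Step 1: max=3, min=8/3, spread=1/3
  -> spread < 1/2 first at step 1
Step 2: max=3, min=653/240, spread=67/240
Step 3: max=3, min=6043/2160, spread=437/2160
Step 4: max=2991/1000, min=2434469/864000, spread=29951/172800
Step 5: max=10046/3375, min=22112179/7776000, spread=206761/1555200
Step 6: max=16034329/5400000, min=8875004429/3110400000, spread=14430763/124416000
Step 7: max=1278347273/432000000, min=534764258311/186624000000, spread=139854109/1492992000
Step 8: max=114788771023/38880000000, min=32169848109749/11197440000000, spread=7114543559/89579520000

Answer: 1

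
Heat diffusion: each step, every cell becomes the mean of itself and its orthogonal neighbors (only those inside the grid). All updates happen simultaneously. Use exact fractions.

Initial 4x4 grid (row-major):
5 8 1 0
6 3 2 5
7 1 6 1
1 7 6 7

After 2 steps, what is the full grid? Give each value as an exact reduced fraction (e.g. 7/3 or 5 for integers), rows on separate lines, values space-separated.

Answer: 95/18 13/3 31/10 9/4
29/6 217/50 307/100 243/80
47/10 39/10 453/100 877/240
25/6 401/80 1087/240 191/36

Derivation:
After step 1:
  19/3 17/4 11/4 2
  21/4 4 17/5 2
  15/4 24/5 16/5 19/4
  5 15/4 13/2 14/3
After step 2:
  95/18 13/3 31/10 9/4
  29/6 217/50 307/100 243/80
  47/10 39/10 453/100 877/240
  25/6 401/80 1087/240 191/36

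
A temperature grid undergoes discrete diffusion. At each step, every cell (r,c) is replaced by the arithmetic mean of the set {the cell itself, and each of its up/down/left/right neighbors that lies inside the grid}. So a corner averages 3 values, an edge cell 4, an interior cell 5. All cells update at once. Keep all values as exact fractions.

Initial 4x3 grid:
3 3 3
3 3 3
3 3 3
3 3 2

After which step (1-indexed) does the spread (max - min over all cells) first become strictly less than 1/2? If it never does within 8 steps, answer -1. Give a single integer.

Answer: 1

Derivation:
Step 1: max=3, min=8/3, spread=1/3
  -> spread < 1/2 first at step 1
Step 2: max=3, min=49/18, spread=5/18
Step 3: max=3, min=607/216, spread=41/216
Step 4: max=3, min=73543/25920, spread=4217/25920
Step 5: max=21521/7200, min=4456451/1555200, spread=38417/311040
Step 6: max=429403/144000, min=268735789/93312000, spread=1903471/18662400
Step 7: max=12844241/4320000, min=16195170911/5598720000, spread=18038617/223948800
Step 8: max=1153473241/388800000, min=974501417149/335923200000, spread=883978523/13436928000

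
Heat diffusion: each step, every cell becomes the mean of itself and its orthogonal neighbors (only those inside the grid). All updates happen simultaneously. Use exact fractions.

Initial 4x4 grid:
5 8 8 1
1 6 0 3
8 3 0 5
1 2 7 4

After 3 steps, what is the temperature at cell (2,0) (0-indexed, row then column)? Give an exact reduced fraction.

Step 1: cell (2,0) = 13/4
Step 2: cell (2,0) = 943/240
Step 3: cell (2,0) = 26689/7200
Full grid after step 3:
  10381/2160 17459/3600 973/240 901/240
  32473/7200 24163/6000 1509/400 1603/480
  26689/7200 22321/6000 20489/6000 24677/7200
  7783/2160 3143/900 3229/900 1579/432

Answer: 26689/7200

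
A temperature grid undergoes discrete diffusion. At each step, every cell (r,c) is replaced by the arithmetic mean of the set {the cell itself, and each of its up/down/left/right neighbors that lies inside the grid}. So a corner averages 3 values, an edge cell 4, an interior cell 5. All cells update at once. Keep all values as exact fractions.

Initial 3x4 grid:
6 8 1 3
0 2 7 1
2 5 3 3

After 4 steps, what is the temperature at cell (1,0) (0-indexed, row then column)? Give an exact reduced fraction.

Answer: 513131/144000

Derivation:
Step 1: cell (1,0) = 5/2
Step 2: cell (1,0) = 139/40
Step 3: cell (1,0) = 7969/2400
Step 4: cell (1,0) = 513131/144000
Full grid after step 4:
  238087/64800 412637/108000 376457/108000 220447/64800
  513131/144000 208219/60000 70973/20000 153197/48000
  209837/64800 370387/108000 352957/108000 214397/64800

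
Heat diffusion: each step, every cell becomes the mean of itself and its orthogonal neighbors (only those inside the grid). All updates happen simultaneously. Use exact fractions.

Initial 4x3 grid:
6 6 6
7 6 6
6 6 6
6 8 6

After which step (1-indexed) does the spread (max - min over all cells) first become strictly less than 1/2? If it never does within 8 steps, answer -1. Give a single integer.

Step 1: max=20/3, min=6, spread=2/3
Step 2: max=787/120, min=6, spread=67/120
Step 3: max=874/135, min=1091/180, spread=223/540
  -> spread < 1/2 first at step 3
Step 4: max=415681/64800, min=32953/5400, spread=4049/12960
Step 5: max=24850409/3888000, min=662129/108000, spread=202753/777600
Step 6: max=1484533351/233280000, min=59848999/9720000, spread=385259/1866240
Step 7: max=88818959909/13996800000, min=3601785091/583200000, spread=95044709/559872000
Step 8: max=5315424336031/839808000000, min=24075315341/3888000000, spread=921249779/6718464000

Answer: 3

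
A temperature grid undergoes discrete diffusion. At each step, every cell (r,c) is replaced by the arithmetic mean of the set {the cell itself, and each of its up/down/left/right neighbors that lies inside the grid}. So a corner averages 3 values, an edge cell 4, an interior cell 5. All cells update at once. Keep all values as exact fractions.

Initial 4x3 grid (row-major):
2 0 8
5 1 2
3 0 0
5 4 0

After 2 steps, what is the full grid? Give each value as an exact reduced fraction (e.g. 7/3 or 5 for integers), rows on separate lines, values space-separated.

Answer: 47/18 601/240 53/18
149/60 229/100 491/240
29/10 46/25 371/240
19/6 551/240 49/36

Derivation:
After step 1:
  7/3 11/4 10/3
  11/4 8/5 11/4
  13/4 8/5 1/2
  4 9/4 4/3
After step 2:
  47/18 601/240 53/18
  149/60 229/100 491/240
  29/10 46/25 371/240
  19/6 551/240 49/36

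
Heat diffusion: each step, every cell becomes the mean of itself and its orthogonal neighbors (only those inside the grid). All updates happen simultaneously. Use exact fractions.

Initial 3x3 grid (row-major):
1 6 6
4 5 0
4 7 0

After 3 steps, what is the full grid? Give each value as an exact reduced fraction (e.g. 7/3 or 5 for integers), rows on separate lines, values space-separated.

Answer: 2191/540 28099/7200 901/240
28849/7200 7767/2000 50323/14400
1469/360 6731/1800 7439/2160

Derivation:
After step 1:
  11/3 9/2 4
  7/2 22/5 11/4
  5 4 7/3
After step 2:
  35/9 497/120 15/4
  497/120 383/100 809/240
  25/6 59/15 109/36
After step 3:
  2191/540 28099/7200 901/240
  28849/7200 7767/2000 50323/14400
  1469/360 6731/1800 7439/2160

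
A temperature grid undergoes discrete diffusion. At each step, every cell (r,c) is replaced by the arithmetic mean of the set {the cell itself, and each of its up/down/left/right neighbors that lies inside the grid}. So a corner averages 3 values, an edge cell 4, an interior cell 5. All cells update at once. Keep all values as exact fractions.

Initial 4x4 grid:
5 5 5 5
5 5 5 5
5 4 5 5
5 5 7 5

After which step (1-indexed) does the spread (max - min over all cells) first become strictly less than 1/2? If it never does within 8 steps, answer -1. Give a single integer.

Answer: 3

Derivation:
Step 1: max=17/3, min=19/4, spread=11/12
Step 2: max=1297/240, min=391/80, spread=31/60
Step 3: max=11527/2160, min=3939/800, spread=8917/21600
  -> spread < 1/2 first at step 3
Step 4: max=68129/12960, min=118481/24000, spread=207463/648000
Step 5: max=10139023/1944000, min=1068731/216000, spread=130111/486000
Step 6: max=302061193/58320000, min=32115341/6480000, spread=3255781/14580000
Step 7: max=9018210847/1749600000, min=965418827/194400000, spread=82360351/437400000
Step 8: max=53896575701/10497600000, min=29020507469/5832000000, spread=2074577821/13122000000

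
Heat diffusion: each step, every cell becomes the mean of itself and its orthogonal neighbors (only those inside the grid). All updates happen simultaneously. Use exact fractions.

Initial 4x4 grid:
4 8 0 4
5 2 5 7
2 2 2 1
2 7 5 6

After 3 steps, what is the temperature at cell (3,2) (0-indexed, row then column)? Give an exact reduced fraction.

Answer: 1589/400

Derivation:
Step 1: cell (3,2) = 5
Step 2: cell (3,2) = 4
Step 3: cell (3,2) = 1589/400
Full grid after step 3:
  9079/2160 28291/7200 28771/7200 517/135
  13313/3600 23029/6000 5509/1500 27841/7200
  12677/3600 5287/1500 7481/2000 3113/800
  95/27 13337/3600 1589/400 583/144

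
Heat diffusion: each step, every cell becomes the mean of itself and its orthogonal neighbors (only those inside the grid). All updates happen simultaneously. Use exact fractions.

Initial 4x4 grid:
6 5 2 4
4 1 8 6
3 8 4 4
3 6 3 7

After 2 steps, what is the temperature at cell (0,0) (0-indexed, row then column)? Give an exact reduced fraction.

Answer: 4

Derivation:
Step 1: cell (0,0) = 5
Step 2: cell (0,0) = 4
Full grid after step 2:
  4 369/80 329/80 19/4
  91/20 104/25 501/100 379/80
  41/10 49/10 97/20 1249/240
  9/2 23/5 301/60 179/36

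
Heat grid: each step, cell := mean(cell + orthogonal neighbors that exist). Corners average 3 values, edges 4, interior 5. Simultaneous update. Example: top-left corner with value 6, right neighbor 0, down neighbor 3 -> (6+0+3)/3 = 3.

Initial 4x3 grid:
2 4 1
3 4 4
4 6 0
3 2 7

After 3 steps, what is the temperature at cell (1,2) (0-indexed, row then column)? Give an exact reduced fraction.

Answer: 3719/1200

Derivation:
Step 1: cell (1,2) = 9/4
Step 2: cell (1,2) = 137/40
Step 3: cell (1,2) = 3719/1200
Full grid after step 3:
  197/60 14441/4800 2239/720
  2621/800 3487/1000 3719/1200
  8903/2400 6849/2000 1091/300
  2549/720 3041/800 631/180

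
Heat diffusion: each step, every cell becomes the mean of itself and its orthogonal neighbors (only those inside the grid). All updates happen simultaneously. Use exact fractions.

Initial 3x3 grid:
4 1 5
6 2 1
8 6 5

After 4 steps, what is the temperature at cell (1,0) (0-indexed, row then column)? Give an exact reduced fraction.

Step 1: cell (1,0) = 5
Step 2: cell (1,0) = 139/30
Step 3: cell (1,0) = 16291/3600
Step 4: cell (1,0) = 233813/54000
Full grid after step 4:
  127631/32400 256459/72000 432499/129600
  233813/54000 721873/180000 3141383/864000
  612299/129600 3804883/864000 87979/21600

Answer: 233813/54000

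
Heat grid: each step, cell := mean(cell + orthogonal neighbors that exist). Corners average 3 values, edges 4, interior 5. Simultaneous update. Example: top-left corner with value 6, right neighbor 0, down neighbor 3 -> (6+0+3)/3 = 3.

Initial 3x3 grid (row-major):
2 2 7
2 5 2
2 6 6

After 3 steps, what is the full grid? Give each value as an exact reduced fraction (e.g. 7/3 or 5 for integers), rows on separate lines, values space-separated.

After step 1:
  2 4 11/3
  11/4 17/5 5
  10/3 19/4 14/3
After step 2:
  35/12 49/15 38/9
  689/240 199/50 251/60
  65/18 323/80 173/36
After step 3:
  2173/720 12947/3600 2101/540
  48163/14400 11003/3000 967/225
  3787/1080 19721/4800 9379/2160

Answer: 2173/720 12947/3600 2101/540
48163/14400 11003/3000 967/225
3787/1080 19721/4800 9379/2160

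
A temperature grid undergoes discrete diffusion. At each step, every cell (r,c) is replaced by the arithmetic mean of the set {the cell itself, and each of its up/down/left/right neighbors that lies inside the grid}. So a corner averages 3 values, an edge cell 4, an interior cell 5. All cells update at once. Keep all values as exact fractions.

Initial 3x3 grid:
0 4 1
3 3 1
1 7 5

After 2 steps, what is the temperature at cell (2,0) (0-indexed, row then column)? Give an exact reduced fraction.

Step 1: cell (2,0) = 11/3
Step 2: cell (2,0) = 113/36
Full grid after step 2:
  73/36 149/60 13/6
  227/80 277/100 373/120
  113/36 39/10 65/18

Answer: 113/36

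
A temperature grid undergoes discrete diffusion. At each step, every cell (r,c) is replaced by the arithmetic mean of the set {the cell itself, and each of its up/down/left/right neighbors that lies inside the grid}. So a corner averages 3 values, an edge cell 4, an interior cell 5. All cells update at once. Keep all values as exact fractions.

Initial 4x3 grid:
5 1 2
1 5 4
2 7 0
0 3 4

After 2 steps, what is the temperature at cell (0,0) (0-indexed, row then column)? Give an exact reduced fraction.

Answer: 53/18

Derivation:
Step 1: cell (0,0) = 7/3
Step 2: cell (0,0) = 53/18
Full grid after step 2:
  53/18 691/240 25/9
  701/240 13/4 373/120
  649/240 67/20 367/120
  23/9 109/40 115/36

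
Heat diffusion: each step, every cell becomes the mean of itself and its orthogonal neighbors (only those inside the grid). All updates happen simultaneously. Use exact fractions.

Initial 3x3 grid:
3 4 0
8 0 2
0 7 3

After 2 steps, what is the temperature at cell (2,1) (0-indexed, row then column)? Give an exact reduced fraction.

Step 1: cell (2,1) = 5/2
Step 2: cell (2,1) = 157/40
Full grid after step 2:
  19/6 259/80 5/3
  339/80 249/100 229/80
  41/12 157/40 31/12

Answer: 157/40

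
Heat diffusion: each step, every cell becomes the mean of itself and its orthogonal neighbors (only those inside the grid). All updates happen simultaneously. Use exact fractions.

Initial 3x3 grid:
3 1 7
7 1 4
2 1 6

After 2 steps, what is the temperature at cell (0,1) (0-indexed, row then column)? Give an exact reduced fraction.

Step 1: cell (0,1) = 3
Step 2: cell (0,1) = 101/30
Full grid after step 2:
  119/36 101/30 23/6
  261/80 321/100 449/120
  109/36 123/40 32/9

Answer: 101/30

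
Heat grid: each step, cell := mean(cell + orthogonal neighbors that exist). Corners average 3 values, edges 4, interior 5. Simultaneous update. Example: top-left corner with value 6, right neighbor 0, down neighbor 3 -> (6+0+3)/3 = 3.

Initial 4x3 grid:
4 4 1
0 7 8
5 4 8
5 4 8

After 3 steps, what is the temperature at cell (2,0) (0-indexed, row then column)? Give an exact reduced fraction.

Answer: 1001/225

Derivation:
Step 1: cell (2,0) = 7/2
Step 2: cell (2,0) = 533/120
Step 3: cell (2,0) = 1001/225
Full grid after step 3:
  4013/1080 2561/600 2549/540
  3719/900 4621/1000 4819/900
  1001/225 31601/6000 10483/1800
  10411/2160 77449/14400 13081/2160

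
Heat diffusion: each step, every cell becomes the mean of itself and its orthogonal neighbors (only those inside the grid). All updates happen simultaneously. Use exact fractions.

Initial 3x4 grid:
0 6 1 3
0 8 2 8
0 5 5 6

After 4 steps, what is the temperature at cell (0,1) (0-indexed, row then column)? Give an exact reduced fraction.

Answer: 647/192

Derivation:
Step 1: cell (0,1) = 15/4
Step 2: cell (0,1) = 259/80
Step 3: cell (0,1) = 1627/480
Step 4: cell (0,1) = 647/192
Full grid after step 4:
  13043/4320 647/192 19043/4800 36473/8640
  1639/540 129803/36000 300341/72000 790813/172800
  10481/3240 401/108 24089/5400 122669/25920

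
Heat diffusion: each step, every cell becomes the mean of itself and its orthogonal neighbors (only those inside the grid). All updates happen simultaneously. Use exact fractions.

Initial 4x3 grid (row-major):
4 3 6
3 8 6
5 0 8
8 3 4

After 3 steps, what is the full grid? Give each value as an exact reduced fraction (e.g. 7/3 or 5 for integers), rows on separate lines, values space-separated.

After step 1:
  10/3 21/4 5
  5 4 7
  4 24/5 9/2
  16/3 15/4 5
After step 2:
  163/36 211/48 23/4
  49/12 521/100 41/8
  287/60 421/100 213/40
  157/36 1133/240 53/12
After step 3:
  1873/432 71581/14400 733/144
  2093/450 27629/6000 2141/400
  7847/1800 29099/6000 5723/1200
  9983/2160 63751/14400 1157/240

Answer: 1873/432 71581/14400 733/144
2093/450 27629/6000 2141/400
7847/1800 29099/6000 5723/1200
9983/2160 63751/14400 1157/240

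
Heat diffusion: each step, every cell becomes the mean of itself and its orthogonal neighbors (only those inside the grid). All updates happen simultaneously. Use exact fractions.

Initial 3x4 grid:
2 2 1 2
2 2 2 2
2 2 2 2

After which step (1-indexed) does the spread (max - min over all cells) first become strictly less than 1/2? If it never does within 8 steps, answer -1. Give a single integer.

Answer: 1

Derivation:
Step 1: max=2, min=5/3, spread=1/3
  -> spread < 1/2 first at step 1
Step 2: max=2, min=209/120, spread=31/120
Step 3: max=2, min=1949/1080, spread=211/1080
Step 4: max=3553/1800, min=199103/108000, spread=14077/108000
Step 5: max=212317/108000, min=1803593/972000, spread=5363/48600
Step 6: max=117131/60000, min=54579191/29160000, spread=93859/1166400
Step 7: max=189063533/97200000, min=3288925519/1749600000, spread=4568723/69984000
Step 8: max=5650381111/2916000000, min=198171564371/104976000000, spread=8387449/167961600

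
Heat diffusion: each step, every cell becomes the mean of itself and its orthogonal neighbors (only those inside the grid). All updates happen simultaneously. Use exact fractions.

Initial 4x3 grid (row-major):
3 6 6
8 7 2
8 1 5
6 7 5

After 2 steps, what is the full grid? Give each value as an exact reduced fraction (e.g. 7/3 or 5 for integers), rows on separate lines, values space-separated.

Answer: 53/9 619/120 91/18
1363/240 137/25 1063/240
497/80 483/100 1171/240
35/6 1381/240 41/9

Derivation:
After step 1:
  17/3 11/2 14/3
  13/2 24/5 5
  23/4 28/5 13/4
  7 19/4 17/3
After step 2:
  53/9 619/120 91/18
  1363/240 137/25 1063/240
  497/80 483/100 1171/240
  35/6 1381/240 41/9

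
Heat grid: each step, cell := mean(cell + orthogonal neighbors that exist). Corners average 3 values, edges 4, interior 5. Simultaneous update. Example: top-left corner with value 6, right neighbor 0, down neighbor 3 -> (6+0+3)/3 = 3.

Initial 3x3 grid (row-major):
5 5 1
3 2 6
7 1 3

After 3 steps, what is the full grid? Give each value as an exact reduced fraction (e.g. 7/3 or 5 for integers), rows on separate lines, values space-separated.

After step 1:
  13/3 13/4 4
  17/4 17/5 3
  11/3 13/4 10/3
After step 2:
  71/18 899/240 41/12
  313/80 343/100 103/30
  67/18 273/80 115/36
After step 3:
  4177/1080 52333/14400 2543/720
  18011/4800 21521/6000 12127/3600
  3977/1080 16511/4800 7229/2160

Answer: 4177/1080 52333/14400 2543/720
18011/4800 21521/6000 12127/3600
3977/1080 16511/4800 7229/2160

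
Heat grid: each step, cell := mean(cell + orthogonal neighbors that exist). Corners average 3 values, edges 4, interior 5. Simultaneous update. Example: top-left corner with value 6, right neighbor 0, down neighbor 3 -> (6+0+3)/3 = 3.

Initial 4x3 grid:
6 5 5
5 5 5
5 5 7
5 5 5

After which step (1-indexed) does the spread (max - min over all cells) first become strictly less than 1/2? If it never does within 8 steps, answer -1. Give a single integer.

Step 1: max=17/3, min=5, spread=2/3
Step 2: max=331/60, min=5, spread=31/60
Step 3: max=2911/540, min=12293/2400, spread=5803/21600
  -> spread < 1/2 first at step 3
Step 4: max=575909/108000, min=111413/21600, spread=4711/27000
Step 5: max=5151479/972000, min=11210497/2160000, spread=2135107/19440000
Step 6: max=513104261/97200000, min=1012401497/194400000, spread=552281/7776000
Step 7: max=9215431357/1749600000, min=146046750437/27993600000, spread=56006051/1119744000
Step 8: max=919944024133/174960000000, min=3654752288657/699840000000, spread=200190463/5598720000

Answer: 3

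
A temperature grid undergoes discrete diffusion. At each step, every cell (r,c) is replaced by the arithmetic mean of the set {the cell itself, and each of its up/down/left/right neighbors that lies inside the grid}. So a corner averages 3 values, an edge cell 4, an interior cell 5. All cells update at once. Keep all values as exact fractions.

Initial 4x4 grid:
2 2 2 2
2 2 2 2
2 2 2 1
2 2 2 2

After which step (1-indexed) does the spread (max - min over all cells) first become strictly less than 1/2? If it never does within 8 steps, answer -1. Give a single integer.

Step 1: max=2, min=5/3, spread=1/3
  -> spread < 1/2 first at step 1
Step 2: max=2, min=209/120, spread=31/120
Step 3: max=2, min=1949/1080, spread=211/1080
Step 4: max=2, min=199157/108000, spread=16843/108000
Step 5: max=17921/9000, min=1805357/972000, spread=130111/972000
Step 6: max=1072841/540000, min=54677633/29160000, spread=3255781/29160000
Step 7: max=1068893/540000, min=1649246309/874800000, spread=82360351/874800000
Step 8: max=191893559/97200000, min=49736683109/26244000000, spread=2074577821/26244000000

Answer: 1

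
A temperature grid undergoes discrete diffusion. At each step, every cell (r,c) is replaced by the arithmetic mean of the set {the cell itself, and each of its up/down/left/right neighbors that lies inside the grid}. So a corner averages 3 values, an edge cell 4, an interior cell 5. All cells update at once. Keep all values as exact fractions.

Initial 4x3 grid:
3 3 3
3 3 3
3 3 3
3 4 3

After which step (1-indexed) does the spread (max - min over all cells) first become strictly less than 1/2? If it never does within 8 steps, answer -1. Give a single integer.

Answer: 1

Derivation:
Step 1: max=10/3, min=3, spread=1/3
  -> spread < 1/2 first at step 1
Step 2: max=787/240, min=3, spread=67/240
Step 3: max=6917/2160, min=3, spread=437/2160
Step 4: max=2749531/864000, min=3009/1000, spread=29951/172800
Step 5: max=24543821/7776000, min=10204/3375, spread=206761/1555200
Step 6: max=9787395571/3110400000, min=16365671/5400000, spread=14430763/124416000
Step 7: max=584979741689/186624000000, min=1313652727/432000000, spread=139854109/1492992000
Step 8: max=35014791890251/11197440000000, min=118491228977/38880000000, spread=7114543559/89579520000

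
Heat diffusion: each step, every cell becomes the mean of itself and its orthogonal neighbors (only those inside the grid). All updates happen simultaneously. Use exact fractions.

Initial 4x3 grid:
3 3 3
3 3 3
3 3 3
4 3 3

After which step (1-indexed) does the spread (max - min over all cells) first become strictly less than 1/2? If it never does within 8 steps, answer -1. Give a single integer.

Answer: 1

Derivation:
Step 1: max=10/3, min=3, spread=1/3
  -> spread < 1/2 first at step 1
Step 2: max=59/18, min=3, spread=5/18
Step 3: max=689/216, min=3, spread=41/216
Step 4: max=81977/25920, min=3, spread=4217/25920
Step 5: max=4874749/1555200, min=21679/7200, spread=38417/311040
Step 6: max=291136211/93312000, min=434597/144000, spread=1903471/18662400
Step 7: max=17397149089/5598720000, min=13075759/4320000, spread=18038617/223948800
Step 8: max=1041037782851/335923200000, min=1179326759/388800000, spread=883978523/13436928000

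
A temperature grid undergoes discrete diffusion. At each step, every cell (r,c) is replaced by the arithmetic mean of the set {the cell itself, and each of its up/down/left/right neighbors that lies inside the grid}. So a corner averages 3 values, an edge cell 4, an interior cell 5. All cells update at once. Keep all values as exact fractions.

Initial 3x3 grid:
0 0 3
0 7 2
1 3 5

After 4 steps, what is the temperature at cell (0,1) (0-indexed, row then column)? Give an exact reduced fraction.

Answer: 926573/432000

Derivation:
Step 1: cell (0,1) = 5/2
Step 2: cell (0,1) = 197/120
Step 3: cell (0,1) = 16159/7200
Step 4: cell (0,1) = 926573/432000
Full grid after step 4:
  4697/2400 926573/432000 339113/129600
  110681/54000 927427/360000 267419/96000
  79297/32400 290987/108000 404263/129600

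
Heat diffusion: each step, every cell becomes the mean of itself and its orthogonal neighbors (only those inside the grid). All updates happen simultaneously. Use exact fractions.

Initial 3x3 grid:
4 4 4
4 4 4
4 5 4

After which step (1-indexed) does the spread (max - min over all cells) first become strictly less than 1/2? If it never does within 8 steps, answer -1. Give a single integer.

Answer: 1

Derivation:
Step 1: max=13/3, min=4, spread=1/3
  -> spread < 1/2 first at step 1
Step 2: max=1027/240, min=4, spread=67/240
Step 3: max=9077/2160, min=807/200, spread=1807/10800
Step 4: max=3613963/864000, min=21961/5400, spread=33401/288000
Step 5: max=32333933/7776000, min=2203391/540000, spread=3025513/38880000
Step 6: max=12906526867/3110400000, min=117955949/28800000, spread=53531/995328
Step 7: max=772528925849/186624000000, min=31895116051/7776000000, spread=450953/11943936
Step 8: max=46298663560603/11197440000000, min=3833488610519/933120000000, spread=3799043/143327232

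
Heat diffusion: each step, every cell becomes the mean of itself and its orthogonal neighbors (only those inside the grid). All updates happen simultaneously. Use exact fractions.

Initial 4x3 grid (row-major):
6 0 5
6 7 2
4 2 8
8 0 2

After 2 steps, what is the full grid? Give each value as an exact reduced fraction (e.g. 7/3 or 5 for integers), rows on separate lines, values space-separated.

After step 1:
  4 9/2 7/3
  23/4 17/5 11/2
  5 21/5 7/2
  4 3 10/3
After step 2:
  19/4 427/120 37/9
  363/80 467/100 221/60
  379/80 191/50 62/15
  4 109/30 59/18

Answer: 19/4 427/120 37/9
363/80 467/100 221/60
379/80 191/50 62/15
4 109/30 59/18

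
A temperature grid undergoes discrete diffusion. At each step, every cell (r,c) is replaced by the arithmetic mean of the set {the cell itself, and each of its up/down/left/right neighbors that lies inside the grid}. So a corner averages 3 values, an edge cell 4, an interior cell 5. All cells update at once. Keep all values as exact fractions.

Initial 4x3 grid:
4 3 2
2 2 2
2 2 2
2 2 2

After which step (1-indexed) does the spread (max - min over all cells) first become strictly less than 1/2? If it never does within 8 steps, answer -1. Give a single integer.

Answer: 4

Derivation:
Step 1: max=3, min=2, spread=1
Step 2: max=11/4, min=2, spread=3/4
Step 3: max=1859/720, min=2, spread=419/720
Step 4: max=107603/43200, min=454/225, spread=4087/8640
  -> spread < 1/2 first at step 4
Step 5: max=232831/96000, min=110449/54000, spread=65659/172800
Step 6: max=370310263/155520000, min=1118551/540000, spread=1926703/6220800
Step 7: max=21905166517/9331200000, min=203726677/97200000, spread=93896221/373248000
Step 8: max=433412380501/186624000000, min=24688946711/11664000000, spread=61422773/298598400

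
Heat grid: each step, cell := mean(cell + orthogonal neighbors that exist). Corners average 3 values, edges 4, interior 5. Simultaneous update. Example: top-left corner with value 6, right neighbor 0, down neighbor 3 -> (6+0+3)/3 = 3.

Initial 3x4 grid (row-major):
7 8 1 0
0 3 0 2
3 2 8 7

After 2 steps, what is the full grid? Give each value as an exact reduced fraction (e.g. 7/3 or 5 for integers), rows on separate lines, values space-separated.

Answer: 13/3 73/20 27/10 11/6
751/240 87/25 283/100 703/240
107/36 751/240 1003/240 73/18

Derivation:
After step 1:
  5 19/4 9/4 1
  13/4 13/5 14/5 9/4
  5/3 4 17/4 17/3
After step 2:
  13/3 73/20 27/10 11/6
  751/240 87/25 283/100 703/240
  107/36 751/240 1003/240 73/18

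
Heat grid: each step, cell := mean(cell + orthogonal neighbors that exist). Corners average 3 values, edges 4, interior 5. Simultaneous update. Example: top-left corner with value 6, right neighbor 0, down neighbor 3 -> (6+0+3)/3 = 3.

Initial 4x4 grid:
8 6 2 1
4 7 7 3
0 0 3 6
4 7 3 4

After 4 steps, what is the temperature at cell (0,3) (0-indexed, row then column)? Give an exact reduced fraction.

Answer: 2119/540

Derivation:
Step 1: cell (0,3) = 2
Step 2: cell (0,3) = 41/12
Step 3: cell (0,3) = 667/180
Step 4: cell (0,3) = 2119/540
Full grid after step 4:
  5729/1200 36843/8000 303259/72000 2119/540
  314587/72000 25981/6000 20511/5000 31301/8000
  828577/216000 348173/90000 1787/450 857591/216000
  22813/6480 797677/216000 840341/216000 64949/16200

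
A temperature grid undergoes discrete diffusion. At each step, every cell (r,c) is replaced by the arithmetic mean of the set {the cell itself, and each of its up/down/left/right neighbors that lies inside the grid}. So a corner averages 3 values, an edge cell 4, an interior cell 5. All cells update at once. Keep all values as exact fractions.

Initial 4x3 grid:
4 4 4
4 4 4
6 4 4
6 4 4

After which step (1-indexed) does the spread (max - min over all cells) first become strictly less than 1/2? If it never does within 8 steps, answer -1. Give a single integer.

Step 1: max=16/3, min=4, spread=4/3
Step 2: max=89/18, min=4, spread=17/18
Step 3: max=644/135, min=4, spread=104/135
Step 4: max=300449/64800, min=3647/900, spread=7573/12960
Step 5: max=17721001/3888000, min=55217/13500, spread=363701/777600
  -> spread < 1/2 first at step 5
Step 6: max=1048973999/233280000, min=1487413/360000, spread=681043/1866240
Step 7: max=62356537141/13996800000, min=404682089/97200000, spread=163292653/559872000
Step 8: max=3714059884319/839808000000, min=12221139163/2916000000, spread=1554974443/6718464000

Answer: 5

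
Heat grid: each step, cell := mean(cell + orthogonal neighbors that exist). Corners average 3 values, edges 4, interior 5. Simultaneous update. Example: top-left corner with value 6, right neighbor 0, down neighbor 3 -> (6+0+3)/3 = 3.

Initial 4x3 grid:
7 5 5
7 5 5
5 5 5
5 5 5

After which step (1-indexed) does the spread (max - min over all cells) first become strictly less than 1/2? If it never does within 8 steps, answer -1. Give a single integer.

Answer: 5

Derivation:
Step 1: max=19/3, min=5, spread=4/3
Step 2: max=107/18, min=5, spread=17/18
Step 3: max=779/135, min=5, spread=104/135
Step 4: max=365249/64800, min=4547/900, spread=7573/12960
Step 5: max=21609001/3888000, min=68717/13500, spread=363701/777600
  -> spread < 1/2 first at step 5
Step 6: max=1282253999/233280000, min=1847413/360000, spread=681043/1866240
Step 7: max=76353337141/13996800000, min=501882089/97200000, spread=163292653/559872000
Step 8: max=4553867884319/839808000000, min=15137139163/2916000000, spread=1554974443/6718464000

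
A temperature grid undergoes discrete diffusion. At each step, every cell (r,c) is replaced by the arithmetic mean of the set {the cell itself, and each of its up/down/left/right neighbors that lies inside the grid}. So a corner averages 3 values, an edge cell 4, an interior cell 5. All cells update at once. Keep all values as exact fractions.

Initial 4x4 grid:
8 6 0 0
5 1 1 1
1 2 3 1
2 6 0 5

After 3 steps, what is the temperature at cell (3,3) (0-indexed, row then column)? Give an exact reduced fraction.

Answer: 1603/720

Derivation:
Step 1: cell (3,3) = 2
Step 2: cell (3,3) = 8/3
Step 3: cell (3,3) = 1603/720
Full grid after step 3:
  1759/432 2911/900 1807/900 2807/2160
  25793/7200 17381/6000 11609/6000 9761/7200
  477/160 1069/400 4109/2000 1553/800
  2047/720 619/240 3047/1200 1603/720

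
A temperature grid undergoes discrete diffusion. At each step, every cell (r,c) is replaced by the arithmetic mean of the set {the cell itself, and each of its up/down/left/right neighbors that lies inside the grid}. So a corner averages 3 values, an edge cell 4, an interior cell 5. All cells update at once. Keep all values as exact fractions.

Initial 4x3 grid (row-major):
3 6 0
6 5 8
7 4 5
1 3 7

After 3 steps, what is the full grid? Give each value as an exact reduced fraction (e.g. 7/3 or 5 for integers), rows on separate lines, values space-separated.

Answer: 1157/240 32971/7200 2557/540
3809/800 29833/6000 8689/1800
33541/7200 3551/750 6061/1200
4619/1080 65387/14400 3431/720

Derivation:
After step 1:
  5 7/2 14/3
  21/4 29/5 9/2
  9/2 24/5 6
  11/3 15/4 5
After step 2:
  55/12 569/120 38/9
  411/80 477/100 629/120
  1093/240 497/100 203/40
  143/36 1033/240 59/12
After step 3:
  1157/240 32971/7200 2557/540
  3809/800 29833/6000 8689/1800
  33541/7200 3551/750 6061/1200
  4619/1080 65387/14400 3431/720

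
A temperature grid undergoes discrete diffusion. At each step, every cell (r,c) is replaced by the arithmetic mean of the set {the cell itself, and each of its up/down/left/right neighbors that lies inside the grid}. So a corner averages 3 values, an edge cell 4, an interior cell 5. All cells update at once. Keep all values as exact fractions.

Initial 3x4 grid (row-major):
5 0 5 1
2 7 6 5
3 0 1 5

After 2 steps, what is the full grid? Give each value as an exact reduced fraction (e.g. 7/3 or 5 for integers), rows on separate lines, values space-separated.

Answer: 65/18 151/48 943/240 131/36
45/16 381/100 361/100 983/240
26/9 125/48 853/240 131/36

Derivation:
After step 1:
  7/3 17/4 3 11/3
  17/4 3 24/5 17/4
  5/3 11/4 3 11/3
After step 2:
  65/18 151/48 943/240 131/36
  45/16 381/100 361/100 983/240
  26/9 125/48 853/240 131/36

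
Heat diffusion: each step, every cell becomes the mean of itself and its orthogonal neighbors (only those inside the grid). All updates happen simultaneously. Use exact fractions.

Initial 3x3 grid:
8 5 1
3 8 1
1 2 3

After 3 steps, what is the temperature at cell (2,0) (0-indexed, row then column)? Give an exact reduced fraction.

Answer: 1243/360

Derivation:
Step 1: cell (2,0) = 2
Step 2: cell (2,0) = 7/2
Step 3: cell (2,0) = 1243/360
Full grid after step 3:
  4879/1080 31363/7200 7763/2160
  15319/3600 21787/6000 49201/14400
  1243/360 8071/2400 229/80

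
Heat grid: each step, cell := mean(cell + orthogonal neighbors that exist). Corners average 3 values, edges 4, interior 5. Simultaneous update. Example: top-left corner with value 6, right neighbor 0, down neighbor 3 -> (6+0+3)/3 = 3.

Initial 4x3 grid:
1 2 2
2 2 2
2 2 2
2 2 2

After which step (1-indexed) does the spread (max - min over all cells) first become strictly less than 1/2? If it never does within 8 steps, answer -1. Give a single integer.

Answer: 1

Derivation:
Step 1: max=2, min=5/3, spread=1/3
  -> spread < 1/2 first at step 1
Step 2: max=2, min=31/18, spread=5/18
Step 3: max=2, min=391/216, spread=41/216
Step 4: max=2, min=47623/25920, spread=4217/25920
Step 5: max=14321/7200, min=2901251/1555200, spread=38417/311040
Step 6: max=285403/144000, min=175423789/93312000, spread=1903471/18662400
Step 7: max=8524241/4320000, min=10596450911/5598720000, spread=18038617/223948800
Step 8: max=764673241/388800000, min=638578217149/335923200000, spread=883978523/13436928000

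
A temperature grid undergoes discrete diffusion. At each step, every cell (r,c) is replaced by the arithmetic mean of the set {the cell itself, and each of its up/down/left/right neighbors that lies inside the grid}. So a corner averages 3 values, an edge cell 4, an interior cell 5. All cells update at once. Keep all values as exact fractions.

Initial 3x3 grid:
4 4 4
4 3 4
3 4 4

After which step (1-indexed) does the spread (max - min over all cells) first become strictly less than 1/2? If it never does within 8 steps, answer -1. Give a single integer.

Answer: 2

Derivation:
Step 1: max=4, min=7/2, spread=1/2
Step 2: max=311/80, min=32/9, spread=239/720
  -> spread < 1/2 first at step 2
Step 3: max=1393/360, min=26473/7200, spread=1387/7200
Step 4: max=82331/21600, min=119159/32400, spread=347/2592
Step 5: max=4936057/1296000, min=7221523/1944000, spread=2921/31104
Step 6: max=294549779/77760000, min=434133731/116640000, spread=24611/373248
Step 7: max=17643909313/4665600000, min=26141912407/6998400000, spread=207329/4478976
Step 8: max=1056278073611/279936000000, min=1570771524479/419904000000, spread=1746635/53747712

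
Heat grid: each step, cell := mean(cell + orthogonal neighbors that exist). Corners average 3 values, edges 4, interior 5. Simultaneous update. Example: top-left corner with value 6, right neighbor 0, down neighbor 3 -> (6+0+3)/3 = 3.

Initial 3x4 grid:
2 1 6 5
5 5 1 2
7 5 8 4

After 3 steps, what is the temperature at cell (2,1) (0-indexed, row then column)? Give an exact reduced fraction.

Step 1: cell (2,1) = 25/4
Step 2: cell (2,1) = 1189/240
Step 3: cell (2,1) = 35863/7200
Full grid after step 3:
  3947/1080 27313/7200 25763/7200 8279/2160
  63991/14400 24539/6000 4219/1000 2309/600
  5267/1080 35863/7200 31813/7200 9439/2160

Answer: 35863/7200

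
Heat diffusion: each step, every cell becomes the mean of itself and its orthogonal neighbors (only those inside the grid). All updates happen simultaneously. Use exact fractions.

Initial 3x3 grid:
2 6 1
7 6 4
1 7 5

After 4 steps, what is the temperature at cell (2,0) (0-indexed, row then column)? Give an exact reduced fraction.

Answer: 305/64

Derivation:
Step 1: cell (2,0) = 5
Step 2: cell (2,0) = 55/12
Step 3: cell (2,0) = 713/144
Step 4: cell (2,0) = 305/64
Full grid after step 4:
  7771/1728 156553/34560 22661/5184
  427/90 10991/2400 4453/960
  305/64 167993/34560 24373/5184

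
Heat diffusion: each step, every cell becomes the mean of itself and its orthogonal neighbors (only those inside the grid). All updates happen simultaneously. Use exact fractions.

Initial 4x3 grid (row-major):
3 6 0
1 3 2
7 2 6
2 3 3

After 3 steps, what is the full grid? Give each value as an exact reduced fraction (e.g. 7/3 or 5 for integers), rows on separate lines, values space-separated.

Answer: 3379/1080 737/240 388/135
481/144 123/40 449/144
263/80 173/50 769/240
631/180 1589/480 419/120

Derivation:
After step 1:
  10/3 3 8/3
  7/2 14/5 11/4
  3 21/5 13/4
  4 5/2 4
After step 2:
  59/18 59/20 101/36
  379/120 13/4 43/15
  147/40 63/20 71/20
  19/6 147/40 13/4
After step 3:
  3379/1080 737/240 388/135
  481/144 123/40 449/144
  263/80 173/50 769/240
  631/180 1589/480 419/120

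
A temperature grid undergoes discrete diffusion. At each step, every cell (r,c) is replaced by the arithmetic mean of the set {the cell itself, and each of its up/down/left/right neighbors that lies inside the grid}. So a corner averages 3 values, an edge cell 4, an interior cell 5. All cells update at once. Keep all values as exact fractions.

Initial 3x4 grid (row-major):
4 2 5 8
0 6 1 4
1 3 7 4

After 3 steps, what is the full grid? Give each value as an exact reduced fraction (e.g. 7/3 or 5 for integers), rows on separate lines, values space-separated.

Answer: 497/180 1733/480 5843/1440 5093/1080
1663/576 47/15 2563/600 12709/2880
5639/2160 2477/720 58/15 363/80

Derivation:
After step 1:
  2 17/4 4 17/3
  11/4 12/5 23/5 17/4
  4/3 17/4 15/4 5
After step 2:
  3 253/80 1111/240 167/36
  509/240 73/20 19/5 1171/240
  25/9 44/15 22/5 13/3
After step 3:
  497/180 1733/480 5843/1440 5093/1080
  1663/576 47/15 2563/600 12709/2880
  5639/2160 2477/720 58/15 363/80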